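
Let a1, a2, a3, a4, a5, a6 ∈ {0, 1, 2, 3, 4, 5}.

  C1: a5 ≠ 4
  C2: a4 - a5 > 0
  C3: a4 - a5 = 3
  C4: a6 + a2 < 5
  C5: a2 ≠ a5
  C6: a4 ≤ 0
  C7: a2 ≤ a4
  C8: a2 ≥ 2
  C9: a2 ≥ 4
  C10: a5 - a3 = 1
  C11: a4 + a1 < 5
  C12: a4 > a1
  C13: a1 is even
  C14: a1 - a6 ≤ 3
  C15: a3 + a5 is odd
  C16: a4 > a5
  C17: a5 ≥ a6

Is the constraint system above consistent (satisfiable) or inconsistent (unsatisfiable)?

From constraints 7 and 9: a4 ≥ a2 and a2 ≥ 4, so a4 ≥ 4. From constraint 6: a4 ≤ 0. But 0 < 4, so no value of a4 works.

Unsatisfiable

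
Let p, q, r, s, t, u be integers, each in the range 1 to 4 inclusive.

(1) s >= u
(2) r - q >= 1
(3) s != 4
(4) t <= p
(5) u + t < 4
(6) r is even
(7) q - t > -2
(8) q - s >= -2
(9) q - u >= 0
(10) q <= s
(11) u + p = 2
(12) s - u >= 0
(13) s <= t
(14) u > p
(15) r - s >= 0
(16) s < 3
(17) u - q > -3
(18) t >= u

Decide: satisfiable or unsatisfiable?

Constraints 4, 9, 10, 13, and 14 give u ≤ q, q ≤ s, s ≤ t, t ≤ p, p < u. Chaining: u ≤ q ≤ s ≤ t ≤ p < u, which forces u < u — impossible.

Unsatisfiable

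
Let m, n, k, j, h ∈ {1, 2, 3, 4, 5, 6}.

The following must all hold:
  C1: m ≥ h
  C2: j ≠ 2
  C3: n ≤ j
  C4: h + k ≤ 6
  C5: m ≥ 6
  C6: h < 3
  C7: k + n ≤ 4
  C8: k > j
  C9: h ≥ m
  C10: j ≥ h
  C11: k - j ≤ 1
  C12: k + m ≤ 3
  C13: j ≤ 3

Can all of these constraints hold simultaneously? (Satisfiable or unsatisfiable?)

From constraints 5 and 9: h ≥ m and m ≥ 6, so h ≥ 6. From constraints 10 and 13: h ≤ j and j ≤ 3, so h ≤ 3. But 3 < 6, so no value of h works.

Unsatisfiable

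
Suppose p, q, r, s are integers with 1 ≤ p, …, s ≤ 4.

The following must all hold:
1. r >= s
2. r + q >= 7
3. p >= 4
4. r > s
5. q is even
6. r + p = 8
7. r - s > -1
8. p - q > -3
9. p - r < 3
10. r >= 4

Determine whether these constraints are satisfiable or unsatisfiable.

One satisfying assignment is p = 4, q = 4, r = 4, s = 3.
For the less obvious constraints — constraint 2: r + q = 8; constraint 6: r + p = 8; constraint 7: r - s = 1 — and the others hold by inspection.

Satisfiable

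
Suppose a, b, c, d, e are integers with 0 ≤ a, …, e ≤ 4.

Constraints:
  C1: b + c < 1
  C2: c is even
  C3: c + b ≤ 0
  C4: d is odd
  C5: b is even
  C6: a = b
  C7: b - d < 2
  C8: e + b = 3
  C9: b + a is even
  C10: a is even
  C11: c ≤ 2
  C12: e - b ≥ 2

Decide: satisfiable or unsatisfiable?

Take a = 0, b = 0, c = 0, d = 1, e = 3. Then constraint 1: b + c = 0; constraint 3: c + b = 0; constraint 7: b - d = -1, and every other listed constraint is also met.

Satisfiable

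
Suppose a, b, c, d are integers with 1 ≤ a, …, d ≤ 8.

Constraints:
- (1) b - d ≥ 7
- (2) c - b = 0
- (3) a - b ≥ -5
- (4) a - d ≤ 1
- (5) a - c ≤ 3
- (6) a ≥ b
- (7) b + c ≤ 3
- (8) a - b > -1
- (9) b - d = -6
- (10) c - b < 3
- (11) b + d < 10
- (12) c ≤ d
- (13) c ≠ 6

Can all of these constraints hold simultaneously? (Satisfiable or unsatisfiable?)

Constraints 1, 3, and 4 give d − a ≥ -1, a − b ≥ -5, b − d ≥ 7.
Adding all 3 inequalities: the left sides telescope to 0, and the right sides sum to (-1) + (-5) + 7 = 1. So 0 ≥ 1, which is false.

Unsatisfiable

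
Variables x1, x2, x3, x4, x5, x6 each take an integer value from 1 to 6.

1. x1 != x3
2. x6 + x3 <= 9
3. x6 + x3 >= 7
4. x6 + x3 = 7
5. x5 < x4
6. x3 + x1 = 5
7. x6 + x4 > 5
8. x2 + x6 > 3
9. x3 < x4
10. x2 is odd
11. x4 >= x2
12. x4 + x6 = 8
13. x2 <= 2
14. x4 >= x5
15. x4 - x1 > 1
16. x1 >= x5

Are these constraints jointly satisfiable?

Satisfiable

Take x1 = 2, x2 = 1, x3 = 3, x4 = 4, x5 = 1, x6 = 4. Then constraint 2: x6 + x3 = 7; constraint 3: x6 + x3 = 7; constraint 4: x6 + x3 = 7, and every other listed constraint is also met.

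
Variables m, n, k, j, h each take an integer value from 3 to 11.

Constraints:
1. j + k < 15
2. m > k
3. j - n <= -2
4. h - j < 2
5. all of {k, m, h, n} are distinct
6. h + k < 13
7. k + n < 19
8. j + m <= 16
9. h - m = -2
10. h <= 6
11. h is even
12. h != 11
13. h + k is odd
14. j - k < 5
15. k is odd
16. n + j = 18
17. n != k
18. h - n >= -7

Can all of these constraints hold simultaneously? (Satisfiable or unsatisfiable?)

Take m = 8, n = 11, k = 5, j = 7, h = 6. Then constraint 1: j + k = 12; constraint 3: j - n = -4, and every other listed constraint is also met.

Satisfiable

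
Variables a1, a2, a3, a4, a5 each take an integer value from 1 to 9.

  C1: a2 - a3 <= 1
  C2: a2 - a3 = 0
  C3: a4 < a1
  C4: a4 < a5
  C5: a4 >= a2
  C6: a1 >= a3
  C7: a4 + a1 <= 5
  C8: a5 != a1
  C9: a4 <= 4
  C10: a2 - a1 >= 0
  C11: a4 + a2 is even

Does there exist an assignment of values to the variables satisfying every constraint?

Constraints 3, 5, and 10 give a4 < a1, a1 ≤ a2, a2 ≤ a4. Chaining: a4 < a1 ≤ a2 ≤ a4, which forces a4 < a4 — impossible.

Unsatisfiable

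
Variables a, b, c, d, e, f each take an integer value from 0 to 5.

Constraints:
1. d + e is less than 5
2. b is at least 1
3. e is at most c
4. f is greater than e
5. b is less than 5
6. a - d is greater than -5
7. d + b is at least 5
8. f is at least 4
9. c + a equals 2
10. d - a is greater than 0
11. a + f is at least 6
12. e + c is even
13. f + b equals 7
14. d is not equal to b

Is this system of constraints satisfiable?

Satisfiable

Try a = 1, b = 2, c = 1, d = 3, e = 1, f = 5.
Check constraint 1: d + e = 4; constraint 6: a - d = -2. The remaining constraints are straightforward to verify.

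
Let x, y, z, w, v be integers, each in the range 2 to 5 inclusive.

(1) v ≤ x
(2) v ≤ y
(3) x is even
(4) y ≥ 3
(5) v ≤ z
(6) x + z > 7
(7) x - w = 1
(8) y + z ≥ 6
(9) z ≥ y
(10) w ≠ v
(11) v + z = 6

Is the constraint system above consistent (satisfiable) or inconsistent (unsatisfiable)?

Satisfiable

The assignment x = 4, y = 4, z = 4, w = 3, v = 2 works:
  constraint 6 holds since x + z = 8.
  constraint 7 holds since x - w = 1.
  constraint 8 holds since y + z = 8.
The rest check out directly.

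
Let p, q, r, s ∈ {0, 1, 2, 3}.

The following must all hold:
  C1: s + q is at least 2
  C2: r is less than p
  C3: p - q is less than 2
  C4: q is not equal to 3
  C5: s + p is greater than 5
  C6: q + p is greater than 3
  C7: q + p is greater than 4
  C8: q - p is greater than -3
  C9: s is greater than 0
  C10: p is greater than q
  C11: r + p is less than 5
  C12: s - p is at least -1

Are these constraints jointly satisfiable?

Satisfiable

One satisfying assignment is p = 3, q = 2, r = 1, s = 3.
For the less obvious constraints — constraint 1: s + q = 5; constraint 3: p - q = 1 — and the others hold by inspection.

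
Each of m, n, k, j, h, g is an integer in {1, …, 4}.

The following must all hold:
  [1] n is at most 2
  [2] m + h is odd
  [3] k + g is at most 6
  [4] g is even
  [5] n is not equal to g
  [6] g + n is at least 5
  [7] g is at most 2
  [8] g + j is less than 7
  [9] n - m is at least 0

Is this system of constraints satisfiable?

Unsatisfiable

From constraint 7: g ≤ 2. From constraint 1: n ≤ 2. Hence g + n ≤ 4. But constraint 6 requires g + n ≥ 5, and 5 > 4. Contradiction.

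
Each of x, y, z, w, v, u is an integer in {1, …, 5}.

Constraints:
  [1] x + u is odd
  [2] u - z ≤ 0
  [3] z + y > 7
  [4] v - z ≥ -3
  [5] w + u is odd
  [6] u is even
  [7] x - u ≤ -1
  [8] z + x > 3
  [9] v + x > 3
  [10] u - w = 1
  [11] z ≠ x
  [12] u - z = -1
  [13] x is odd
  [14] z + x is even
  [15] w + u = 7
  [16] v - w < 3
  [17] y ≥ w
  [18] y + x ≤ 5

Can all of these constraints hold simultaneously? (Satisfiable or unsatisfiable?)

Satisfiable

One satisfying assignment is x = 1, y = 4, z = 5, w = 3, v = 5, u = 4.
For the less obvious constraints — constraint 2: u - z = -1; constraint 3: z + y = 9 — and the others hold by inspection.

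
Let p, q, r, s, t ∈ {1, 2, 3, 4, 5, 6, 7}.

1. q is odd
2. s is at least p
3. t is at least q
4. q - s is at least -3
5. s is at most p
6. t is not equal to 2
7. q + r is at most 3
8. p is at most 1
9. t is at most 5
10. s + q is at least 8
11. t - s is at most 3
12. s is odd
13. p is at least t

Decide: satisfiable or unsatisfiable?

From constraints 5 and 8: s ≤ p ≤ 1. From constraints 3 and 9: q ≤ t ≤ 5. Hence s + q ≤ 6. But constraint 10 requires s + q ≥ 8, and 8 > 6. Contradiction.

Unsatisfiable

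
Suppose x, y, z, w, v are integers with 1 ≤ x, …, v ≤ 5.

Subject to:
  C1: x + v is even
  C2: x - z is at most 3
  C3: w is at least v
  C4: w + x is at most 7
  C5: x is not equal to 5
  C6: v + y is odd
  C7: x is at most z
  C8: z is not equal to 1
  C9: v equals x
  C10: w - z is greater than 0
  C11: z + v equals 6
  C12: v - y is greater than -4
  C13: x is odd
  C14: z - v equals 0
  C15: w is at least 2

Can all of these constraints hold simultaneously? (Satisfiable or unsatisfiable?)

Try x = 3, y = 4, z = 3, w = 4, v = 3.
Check constraint 2: x - z = 0; constraint 4: w + x = 7; constraint 10: w - z = 1. The remaining constraints are straightforward to verify.

Satisfiable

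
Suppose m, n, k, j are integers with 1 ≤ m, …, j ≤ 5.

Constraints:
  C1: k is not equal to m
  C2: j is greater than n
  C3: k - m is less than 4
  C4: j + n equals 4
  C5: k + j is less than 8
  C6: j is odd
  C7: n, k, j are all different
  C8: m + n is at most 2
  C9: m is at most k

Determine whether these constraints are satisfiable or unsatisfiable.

Satisfiable

The assignment m = 1, n = 1, k = 4, j = 3 works:
  constraint 3 holds since k - m = 3.
  constraint 4 holds since j + n = 4.
  constraint 5 holds since k + j = 7.
The rest check out directly.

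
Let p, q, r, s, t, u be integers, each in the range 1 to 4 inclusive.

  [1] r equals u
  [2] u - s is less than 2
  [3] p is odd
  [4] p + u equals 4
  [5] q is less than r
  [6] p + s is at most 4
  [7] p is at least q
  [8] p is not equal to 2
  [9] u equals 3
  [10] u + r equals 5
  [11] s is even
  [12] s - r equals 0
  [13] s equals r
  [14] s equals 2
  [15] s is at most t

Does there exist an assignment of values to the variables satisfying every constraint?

Unsatisfiable

Constraint 14 fixes s = 2 and constraint 9 fixes u = 3. Constraints 1 and 13 give s = r = u, so s = u. But 2 ≠ 3 — contradiction.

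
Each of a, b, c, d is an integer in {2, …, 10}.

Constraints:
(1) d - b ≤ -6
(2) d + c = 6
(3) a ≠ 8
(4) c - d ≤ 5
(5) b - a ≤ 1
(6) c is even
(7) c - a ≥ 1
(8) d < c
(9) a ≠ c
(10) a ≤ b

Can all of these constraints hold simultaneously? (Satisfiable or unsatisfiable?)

Constraints 1, 4, 5, and 7 give b − d ≥ 6, d − c ≥ -5, c − a ≥ 1, a − b ≥ -1.
Adding all 4 inequalities: the left sides telescope to 0, and the right sides sum to 6 + (-5) + 1 + (-1) = 1. So 0 ≥ 1, which is false.

Unsatisfiable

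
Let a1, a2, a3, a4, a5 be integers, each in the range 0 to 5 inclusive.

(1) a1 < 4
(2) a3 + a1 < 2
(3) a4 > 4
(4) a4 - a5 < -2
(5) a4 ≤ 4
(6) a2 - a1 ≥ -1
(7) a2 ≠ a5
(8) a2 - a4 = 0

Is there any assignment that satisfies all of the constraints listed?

Unsatisfiable

From constraint 3: a4 ≥ 5. From constraint 5: a4 ≤ 4. But 4 < 5, so no value of a4 works.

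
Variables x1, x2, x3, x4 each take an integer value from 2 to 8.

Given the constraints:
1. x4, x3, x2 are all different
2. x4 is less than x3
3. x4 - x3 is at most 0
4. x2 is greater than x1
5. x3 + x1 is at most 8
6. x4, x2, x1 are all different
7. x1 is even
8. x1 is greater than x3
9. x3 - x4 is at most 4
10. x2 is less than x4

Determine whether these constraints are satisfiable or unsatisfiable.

Constraints 2, 4, 8, and 10 give x3 < x1, x1 < x2, x2 < x4, x4 < x3. Chaining: x3 < x1 < x2 < x4 < x3, which forces x3 < x3 — impossible.

Unsatisfiable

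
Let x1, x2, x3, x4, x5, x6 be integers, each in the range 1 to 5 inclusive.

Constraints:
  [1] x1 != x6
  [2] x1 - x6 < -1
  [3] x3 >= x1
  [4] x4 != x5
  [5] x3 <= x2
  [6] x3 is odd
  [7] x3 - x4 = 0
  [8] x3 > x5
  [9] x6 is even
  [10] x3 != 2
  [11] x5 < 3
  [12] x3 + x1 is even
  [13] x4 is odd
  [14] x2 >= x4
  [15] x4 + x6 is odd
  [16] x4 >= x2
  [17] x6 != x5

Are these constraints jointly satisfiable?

Try x1 = 1, x2 = 3, x3 = 3, x4 = 3, x5 = 1, x6 = 4.
Check constraint 2: x1 - x6 = -3; constraint 7: x3 - x4 = 0. The remaining constraints are straightforward to verify.

Satisfiable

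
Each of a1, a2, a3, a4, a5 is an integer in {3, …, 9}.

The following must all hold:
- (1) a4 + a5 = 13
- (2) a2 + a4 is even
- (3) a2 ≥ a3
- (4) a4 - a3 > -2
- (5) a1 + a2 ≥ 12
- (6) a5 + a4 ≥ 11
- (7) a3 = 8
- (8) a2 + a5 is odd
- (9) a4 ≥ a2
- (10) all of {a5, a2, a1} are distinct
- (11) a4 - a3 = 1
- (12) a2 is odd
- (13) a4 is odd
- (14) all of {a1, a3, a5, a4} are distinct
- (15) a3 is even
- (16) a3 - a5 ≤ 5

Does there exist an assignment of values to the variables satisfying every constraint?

Setting (a1, a2, a3, a4, a5) = (3, 9, 8, 9, 4) satisfies everything: constraint 1: a4 + a5 = 13; constraint 4: a4 - a3 = 1, and the others follow.

Satisfiable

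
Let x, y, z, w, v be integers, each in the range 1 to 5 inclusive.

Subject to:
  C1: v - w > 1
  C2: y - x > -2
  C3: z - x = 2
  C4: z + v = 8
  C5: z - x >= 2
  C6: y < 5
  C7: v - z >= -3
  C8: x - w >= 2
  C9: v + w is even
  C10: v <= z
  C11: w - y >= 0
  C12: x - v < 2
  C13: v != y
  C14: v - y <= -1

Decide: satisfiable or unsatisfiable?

Unsatisfiable

Constraints 5, 7, 8, 11, and 14 give y − v ≥ 1, v − z ≥ -3, z − x ≥ 2, x − w ≥ 2, w − y ≥ 0.
Adding all 5 inequalities: the left sides telescope to 0, and the right sides sum to 1 + (-3) + 2 + 2 + 0 = 2. So 0 ≥ 2, which is false.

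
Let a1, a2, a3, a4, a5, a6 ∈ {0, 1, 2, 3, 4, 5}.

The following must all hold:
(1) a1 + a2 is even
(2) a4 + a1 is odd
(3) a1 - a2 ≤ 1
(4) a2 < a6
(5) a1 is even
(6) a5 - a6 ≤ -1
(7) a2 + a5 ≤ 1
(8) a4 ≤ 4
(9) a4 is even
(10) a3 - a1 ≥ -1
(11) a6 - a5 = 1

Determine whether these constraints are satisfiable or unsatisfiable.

Unsatisfiable

Constraint 9 makes a4 even and constraint 5 makes a1 even, so a4 + a1 must be even. Constraint 2 says a4 + a1 is odd — contradiction.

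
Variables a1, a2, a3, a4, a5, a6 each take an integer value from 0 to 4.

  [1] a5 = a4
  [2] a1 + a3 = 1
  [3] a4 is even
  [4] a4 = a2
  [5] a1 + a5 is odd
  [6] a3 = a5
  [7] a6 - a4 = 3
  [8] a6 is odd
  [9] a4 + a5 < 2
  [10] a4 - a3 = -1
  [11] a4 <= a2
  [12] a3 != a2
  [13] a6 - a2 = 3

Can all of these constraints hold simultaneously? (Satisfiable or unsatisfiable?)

Unsatisfiable

From constraints 1, 4, and 6, a3 = a5 = a4 = a2, so a3 = a2. But constraint 12 says a3 ≠ a2. Contradiction.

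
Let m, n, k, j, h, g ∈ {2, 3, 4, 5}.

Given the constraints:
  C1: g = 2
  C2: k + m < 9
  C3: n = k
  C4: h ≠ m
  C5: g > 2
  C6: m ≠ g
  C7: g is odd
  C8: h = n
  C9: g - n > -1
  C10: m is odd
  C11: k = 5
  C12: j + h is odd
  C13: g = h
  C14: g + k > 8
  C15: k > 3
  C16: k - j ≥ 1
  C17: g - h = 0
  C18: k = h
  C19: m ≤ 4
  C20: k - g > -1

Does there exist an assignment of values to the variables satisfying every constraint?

Unsatisfiable

Constraint 1 fixes g = 2 and constraint 11 fixes k = 5. Constraints 3, 8, and 13 give g = h = n = k, so g = k. But 2 ≠ 5 — contradiction.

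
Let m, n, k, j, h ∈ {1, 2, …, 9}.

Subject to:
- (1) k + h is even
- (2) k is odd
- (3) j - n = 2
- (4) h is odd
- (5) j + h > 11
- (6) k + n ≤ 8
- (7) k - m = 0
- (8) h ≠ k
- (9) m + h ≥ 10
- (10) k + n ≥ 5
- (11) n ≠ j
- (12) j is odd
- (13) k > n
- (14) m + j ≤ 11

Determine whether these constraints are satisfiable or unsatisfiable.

Setting (m, n, k, j, h) = (5, 3, 5, 5, 7) satisfies everything: constraint 3: j - n = 2; constraint 5: j + h = 12; constraint 6: k + n = 8, and the others follow.

Satisfiable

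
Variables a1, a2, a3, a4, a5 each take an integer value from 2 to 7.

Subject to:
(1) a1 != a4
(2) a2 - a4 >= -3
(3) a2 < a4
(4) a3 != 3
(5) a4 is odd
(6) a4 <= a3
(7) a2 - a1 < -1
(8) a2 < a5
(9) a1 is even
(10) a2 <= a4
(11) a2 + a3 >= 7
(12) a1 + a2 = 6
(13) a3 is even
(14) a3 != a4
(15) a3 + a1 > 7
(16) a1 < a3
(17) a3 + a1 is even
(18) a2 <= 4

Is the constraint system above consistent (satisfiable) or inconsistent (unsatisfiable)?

Satisfiable

The assignment a1 = 4, a2 = 2, a3 = 6, a4 = 3, a5 = 5 works:
  constraint 2 holds since a2 - a4 = -1.
  constraint 7 holds since a2 - a1 = -2.
  constraint 11 holds since a2 + a3 = 8.
The rest check out directly.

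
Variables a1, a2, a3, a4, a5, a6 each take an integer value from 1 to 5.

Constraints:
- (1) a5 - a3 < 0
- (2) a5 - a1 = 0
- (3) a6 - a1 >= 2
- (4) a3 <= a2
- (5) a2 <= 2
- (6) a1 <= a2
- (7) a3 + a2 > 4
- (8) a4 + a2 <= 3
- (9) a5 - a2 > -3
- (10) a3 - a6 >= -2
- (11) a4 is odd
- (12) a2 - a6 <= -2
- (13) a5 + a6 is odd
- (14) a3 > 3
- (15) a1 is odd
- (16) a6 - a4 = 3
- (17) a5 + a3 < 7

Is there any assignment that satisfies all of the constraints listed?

Unsatisfiable

From constraint 14: a3 ≥ 4. From constraints 4 and 5: a3 ≤ a2 and a2 ≤ 2, so a3 ≤ 2. But 2 < 4, so no value of a3 works.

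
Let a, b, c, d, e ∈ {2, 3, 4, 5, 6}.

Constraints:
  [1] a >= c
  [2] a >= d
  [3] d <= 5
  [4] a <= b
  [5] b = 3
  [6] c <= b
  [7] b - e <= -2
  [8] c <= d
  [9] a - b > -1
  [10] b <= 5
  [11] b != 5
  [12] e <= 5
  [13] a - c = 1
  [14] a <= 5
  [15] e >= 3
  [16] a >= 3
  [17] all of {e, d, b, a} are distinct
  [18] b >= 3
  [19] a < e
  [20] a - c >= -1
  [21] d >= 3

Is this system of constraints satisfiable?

Constraints 3, 10, 12, 14, 15, 16, 18, and 21 confine each of e, d, b, a to the 3 values {3, …, 5}.
Constraint 17 requires all 4 of them to be distinct, but only 3 values are available — impossible by the pigeonhole principle.

Unsatisfiable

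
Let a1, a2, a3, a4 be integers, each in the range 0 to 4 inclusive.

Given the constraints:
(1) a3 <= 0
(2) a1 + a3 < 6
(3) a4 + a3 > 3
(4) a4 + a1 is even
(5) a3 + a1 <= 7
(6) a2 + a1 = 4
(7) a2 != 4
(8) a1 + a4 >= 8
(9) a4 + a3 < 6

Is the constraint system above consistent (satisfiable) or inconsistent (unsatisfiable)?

Take a1 = 4, a2 = 0, a3 = 0, a4 = 4. Then constraint 2: a1 + a3 = 4; constraint 3: a4 + a3 = 4; constraint 5: a3 + a1 = 4, and every other listed constraint is also met.

Satisfiable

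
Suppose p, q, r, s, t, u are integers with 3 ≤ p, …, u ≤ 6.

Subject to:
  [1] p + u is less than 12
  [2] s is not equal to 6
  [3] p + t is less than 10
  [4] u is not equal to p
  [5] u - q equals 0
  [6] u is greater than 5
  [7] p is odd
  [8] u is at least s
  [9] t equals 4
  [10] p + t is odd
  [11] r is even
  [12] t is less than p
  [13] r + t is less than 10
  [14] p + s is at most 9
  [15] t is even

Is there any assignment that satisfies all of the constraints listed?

Setting (p, q, r, s, t, u) = (5, 6, 4, 3, 4, 6) satisfies everything: constraint 1: p + u = 11; constraint 3: p + t = 9; constraint 5: u - q = 0, and the others follow.

Satisfiable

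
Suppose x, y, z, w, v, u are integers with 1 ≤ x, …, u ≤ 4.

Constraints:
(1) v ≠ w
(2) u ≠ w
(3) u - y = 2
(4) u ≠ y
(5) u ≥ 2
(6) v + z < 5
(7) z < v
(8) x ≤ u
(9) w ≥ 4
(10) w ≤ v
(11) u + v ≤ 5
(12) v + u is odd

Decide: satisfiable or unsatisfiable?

Unsatisfiable

From constraint 5: u ≥ 2. From constraints 9 and 10: v ≥ w ≥ 4. Hence u + v ≥ 6. But constraint 11 requires u + v ≤ 5, and 5 < 6. Contradiction.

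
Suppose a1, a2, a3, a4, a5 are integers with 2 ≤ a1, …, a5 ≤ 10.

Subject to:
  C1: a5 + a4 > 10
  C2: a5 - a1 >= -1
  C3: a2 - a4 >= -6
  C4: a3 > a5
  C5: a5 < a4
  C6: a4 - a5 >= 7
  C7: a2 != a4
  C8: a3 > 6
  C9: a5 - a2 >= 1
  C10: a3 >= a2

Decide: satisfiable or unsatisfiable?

Unsatisfiable

Constraints 3, 6, and 9 give a2 − a4 ≥ -6, a4 − a5 ≥ 7, a5 − a2 ≥ 1.
Adding all 3 inequalities: the left sides telescope to 0, and the right sides sum to (-6) + 7 + 1 = 2. So 0 ≥ 2, which is false.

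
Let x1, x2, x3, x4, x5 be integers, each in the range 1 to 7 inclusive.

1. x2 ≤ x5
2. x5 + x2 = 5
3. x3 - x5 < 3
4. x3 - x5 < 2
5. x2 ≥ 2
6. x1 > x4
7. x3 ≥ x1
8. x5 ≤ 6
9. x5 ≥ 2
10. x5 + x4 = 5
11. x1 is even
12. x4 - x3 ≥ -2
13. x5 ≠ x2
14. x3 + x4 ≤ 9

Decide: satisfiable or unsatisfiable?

One satisfying assignment is x1 = 4, x2 = 2, x3 = 4, x4 = 2, x5 = 3.
For the less obvious constraints — constraint 2: x5 + x2 = 5; constraint 3: x3 - x5 = 1 — and the others hold by inspection.

Satisfiable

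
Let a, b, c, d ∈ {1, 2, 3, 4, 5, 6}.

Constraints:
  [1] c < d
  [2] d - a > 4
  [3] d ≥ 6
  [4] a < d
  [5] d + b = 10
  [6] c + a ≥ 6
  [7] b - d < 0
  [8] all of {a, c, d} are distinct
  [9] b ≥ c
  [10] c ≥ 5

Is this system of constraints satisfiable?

Unsatisfiable

From constraint 3: d ≥ 6. From constraints 9 and 10: b ≥ c ≥ 5. Hence d + b ≥ 11. But constraint 5 requires d + b = 10, and 10 < 11. Contradiction.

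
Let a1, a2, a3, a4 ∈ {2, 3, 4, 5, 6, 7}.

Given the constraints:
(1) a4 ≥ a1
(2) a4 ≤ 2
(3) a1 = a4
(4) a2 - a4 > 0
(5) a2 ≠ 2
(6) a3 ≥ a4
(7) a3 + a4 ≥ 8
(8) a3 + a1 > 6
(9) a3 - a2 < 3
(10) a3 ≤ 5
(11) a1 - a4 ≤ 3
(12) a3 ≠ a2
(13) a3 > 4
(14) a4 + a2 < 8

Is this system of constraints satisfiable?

From constraint 10: a3 ≤ 5. From constraint 2: a4 ≤ 2. Hence a3 + a4 ≤ 7. But constraint 7 requires a3 + a4 ≥ 8, and 8 > 7. Contradiction.

Unsatisfiable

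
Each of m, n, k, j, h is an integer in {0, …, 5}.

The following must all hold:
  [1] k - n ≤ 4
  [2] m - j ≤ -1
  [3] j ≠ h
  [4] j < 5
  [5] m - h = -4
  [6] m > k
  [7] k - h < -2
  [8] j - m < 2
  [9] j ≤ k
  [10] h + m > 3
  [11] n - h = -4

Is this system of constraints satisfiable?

Unsatisfiable

Constraints 2, 6, and 9 give m < j, j ≤ k, k < m. Chaining: m < j ≤ k < m, which forces m < m — impossible.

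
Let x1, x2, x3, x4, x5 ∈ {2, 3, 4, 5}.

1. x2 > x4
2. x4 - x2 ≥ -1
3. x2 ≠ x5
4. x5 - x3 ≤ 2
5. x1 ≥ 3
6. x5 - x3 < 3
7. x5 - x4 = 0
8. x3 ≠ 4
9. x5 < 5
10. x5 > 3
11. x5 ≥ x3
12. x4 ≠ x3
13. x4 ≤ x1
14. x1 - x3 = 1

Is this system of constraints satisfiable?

One satisfying assignment is x1 = 4, x2 = 5, x3 = 3, x4 = 4, x5 = 4.
For the less obvious constraints — constraint 2: x4 - x2 = -1; constraint 4: x5 - x3 = 1 — and the others hold by inspection.

Satisfiable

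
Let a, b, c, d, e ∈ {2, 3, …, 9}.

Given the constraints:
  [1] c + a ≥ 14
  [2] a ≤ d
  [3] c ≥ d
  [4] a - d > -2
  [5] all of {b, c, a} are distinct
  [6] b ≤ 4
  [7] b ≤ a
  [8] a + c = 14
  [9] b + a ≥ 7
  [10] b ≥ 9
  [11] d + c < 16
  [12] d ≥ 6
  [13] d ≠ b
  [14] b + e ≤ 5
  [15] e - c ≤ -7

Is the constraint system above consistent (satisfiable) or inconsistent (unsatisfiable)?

Unsatisfiable

From constraints 7 and 10: a ≥ b ≥ 9. From constraints 3 and 12: c ≥ d ≥ 6. Hence a + c ≥ 15. But constraint 8 requires a + c = 14, and 14 < 15. Contradiction.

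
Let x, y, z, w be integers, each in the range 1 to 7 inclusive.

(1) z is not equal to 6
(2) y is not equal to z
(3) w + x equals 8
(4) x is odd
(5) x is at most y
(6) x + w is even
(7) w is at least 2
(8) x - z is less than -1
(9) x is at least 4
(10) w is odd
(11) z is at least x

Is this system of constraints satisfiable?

Take x = 5, y = 5, z = 7, w = 3. Then constraint 3: w + x = 8; constraint 8: x - z = -2, and every other listed constraint is also met.

Satisfiable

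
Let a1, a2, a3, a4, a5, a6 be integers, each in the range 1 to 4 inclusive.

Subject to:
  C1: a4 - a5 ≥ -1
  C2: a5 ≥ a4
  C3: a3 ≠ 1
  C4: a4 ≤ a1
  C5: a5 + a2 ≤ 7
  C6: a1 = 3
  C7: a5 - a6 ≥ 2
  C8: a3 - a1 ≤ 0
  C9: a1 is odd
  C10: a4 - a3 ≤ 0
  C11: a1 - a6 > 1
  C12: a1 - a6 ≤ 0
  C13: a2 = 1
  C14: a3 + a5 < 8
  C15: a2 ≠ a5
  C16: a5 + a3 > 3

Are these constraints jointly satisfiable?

Constraints 1, 7, 8, 10, and 12 give a5 − a6 ≥ 2, a6 − a1 ≥ 0, a1 − a3 ≥ 0, a3 − a4 ≥ 0, a4 − a5 ≥ -1.
Adding all 5 inequalities: the left sides telescope to 0, and the right sides sum to 2 + 0 + 0 + 0 + (-1) = 1. So 0 ≥ 1, which is false.

Unsatisfiable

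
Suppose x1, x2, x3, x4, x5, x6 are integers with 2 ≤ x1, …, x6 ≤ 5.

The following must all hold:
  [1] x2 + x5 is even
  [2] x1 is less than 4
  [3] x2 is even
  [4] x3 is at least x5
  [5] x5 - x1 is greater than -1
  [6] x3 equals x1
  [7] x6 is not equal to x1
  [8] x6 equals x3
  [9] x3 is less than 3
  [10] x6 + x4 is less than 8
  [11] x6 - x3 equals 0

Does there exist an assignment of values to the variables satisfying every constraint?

Unsatisfiable

From constraints 6 and 8, x6 = x3 = x1, so x6 = x1. But constraint 7 says x6 ≠ x1. Contradiction.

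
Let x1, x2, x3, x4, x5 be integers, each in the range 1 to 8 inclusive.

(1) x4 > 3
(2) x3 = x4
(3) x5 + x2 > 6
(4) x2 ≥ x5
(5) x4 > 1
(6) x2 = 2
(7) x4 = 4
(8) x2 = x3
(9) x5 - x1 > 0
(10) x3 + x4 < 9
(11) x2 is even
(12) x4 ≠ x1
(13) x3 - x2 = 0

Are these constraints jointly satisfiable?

Unsatisfiable

Constraint 6 fixes x2 = 2 and constraint 7 fixes x4 = 4. Constraints 2 and 8 give x2 = x3 = x4, so x2 = x4. But 2 ≠ 4 — contradiction.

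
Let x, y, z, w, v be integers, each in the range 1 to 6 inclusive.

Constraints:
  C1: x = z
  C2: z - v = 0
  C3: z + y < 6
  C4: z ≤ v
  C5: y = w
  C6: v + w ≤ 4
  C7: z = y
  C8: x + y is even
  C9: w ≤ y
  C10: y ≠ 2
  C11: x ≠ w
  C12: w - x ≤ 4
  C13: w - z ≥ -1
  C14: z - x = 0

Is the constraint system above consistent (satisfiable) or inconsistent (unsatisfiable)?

From constraints 1, 5, and 7, x = z = y = w, so x = w. But constraint 11 says x ≠ w. Contradiction.

Unsatisfiable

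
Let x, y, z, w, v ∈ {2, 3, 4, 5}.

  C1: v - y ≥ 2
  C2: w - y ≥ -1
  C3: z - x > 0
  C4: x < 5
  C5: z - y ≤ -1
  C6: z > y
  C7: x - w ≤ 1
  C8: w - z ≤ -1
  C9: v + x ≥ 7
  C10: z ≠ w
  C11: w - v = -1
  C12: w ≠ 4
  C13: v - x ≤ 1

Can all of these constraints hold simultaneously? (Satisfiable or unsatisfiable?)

Unsatisfiable

Constraints 1, 5, 7, 8, and 13 give w − x ≥ -1, x − v ≥ -1, v − y ≥ 2, y − z ≥ 1, z − w ≥ 1.
Adding all 5 inequalities: the left sides telescope to 0, and the right sides sum to (-1) + (-1) + 2 + 1 + 1 = 2. So 0 ≥ 2, which is false.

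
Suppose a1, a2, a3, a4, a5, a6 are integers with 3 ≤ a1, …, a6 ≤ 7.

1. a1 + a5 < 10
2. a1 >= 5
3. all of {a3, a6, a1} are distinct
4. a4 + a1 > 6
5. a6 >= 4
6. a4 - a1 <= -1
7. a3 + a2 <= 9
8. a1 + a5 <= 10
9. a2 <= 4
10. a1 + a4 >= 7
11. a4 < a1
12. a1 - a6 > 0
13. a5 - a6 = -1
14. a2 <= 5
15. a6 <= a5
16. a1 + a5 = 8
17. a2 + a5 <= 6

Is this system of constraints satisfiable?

Unsatisfiable

From constraint 2: a1 ≥ 5. From constraints 5 and 15: a5 ≥ a6 ≥ 4. Hence a1 + a5 ≥ 9. But constraint 16 requires a1 + a5 = 8, and 8 < 9. Contradiction.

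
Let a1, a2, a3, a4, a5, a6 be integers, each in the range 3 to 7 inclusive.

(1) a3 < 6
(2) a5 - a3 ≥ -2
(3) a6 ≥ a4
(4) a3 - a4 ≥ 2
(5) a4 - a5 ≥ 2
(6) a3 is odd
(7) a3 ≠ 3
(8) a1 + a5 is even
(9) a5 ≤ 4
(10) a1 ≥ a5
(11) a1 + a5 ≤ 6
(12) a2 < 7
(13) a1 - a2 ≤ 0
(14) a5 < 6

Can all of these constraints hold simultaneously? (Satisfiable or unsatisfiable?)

Constraints 2, 4, and 5 give a5 − a3 ≥ -2, a3 − a4 ≥ 2, a4 − a5 ≥ 2.
Adding all 3 inequalities: the left sides telescope to 0, and the right sides sum to (-2) + 2 + 2 = 2. So 0 ≥ 2, which is false.

Unsatisfiable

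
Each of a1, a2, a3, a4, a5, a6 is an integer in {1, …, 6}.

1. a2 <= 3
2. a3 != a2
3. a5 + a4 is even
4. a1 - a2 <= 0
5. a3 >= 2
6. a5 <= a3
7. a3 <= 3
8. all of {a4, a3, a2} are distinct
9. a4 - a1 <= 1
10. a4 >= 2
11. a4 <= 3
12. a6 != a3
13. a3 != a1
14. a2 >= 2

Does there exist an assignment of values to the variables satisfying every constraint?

Unsatisfiable

Constraints 1, 5, 7, 10, 11, and 14 confine each of a4, a3, a2 to the 2 values {2, 3}.
Constraint 8 requires all 3 of them to be distinct, but only 2 values are available — impossible by the pigeonhole principle.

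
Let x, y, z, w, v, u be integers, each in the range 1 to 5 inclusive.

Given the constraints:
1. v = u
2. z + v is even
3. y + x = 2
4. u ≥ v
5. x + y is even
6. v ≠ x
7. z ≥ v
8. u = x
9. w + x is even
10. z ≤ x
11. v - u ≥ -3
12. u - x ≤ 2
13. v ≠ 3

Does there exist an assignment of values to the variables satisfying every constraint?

From constraints 1 and 8, v = u = x, so v = x. But constraint 6 says v ≠ x. Contradiction.

Unsatisfiable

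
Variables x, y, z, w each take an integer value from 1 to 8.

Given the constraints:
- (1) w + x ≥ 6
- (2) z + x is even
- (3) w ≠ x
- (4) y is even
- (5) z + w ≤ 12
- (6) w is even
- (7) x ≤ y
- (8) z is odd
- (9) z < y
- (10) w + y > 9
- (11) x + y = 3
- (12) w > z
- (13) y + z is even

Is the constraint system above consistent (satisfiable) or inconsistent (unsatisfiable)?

Constraint 4 makes y even and constraint 8 makes z odd, so y + z must be odd. Constraint 13 says y + z is even — contradiction.

Unsatisfiable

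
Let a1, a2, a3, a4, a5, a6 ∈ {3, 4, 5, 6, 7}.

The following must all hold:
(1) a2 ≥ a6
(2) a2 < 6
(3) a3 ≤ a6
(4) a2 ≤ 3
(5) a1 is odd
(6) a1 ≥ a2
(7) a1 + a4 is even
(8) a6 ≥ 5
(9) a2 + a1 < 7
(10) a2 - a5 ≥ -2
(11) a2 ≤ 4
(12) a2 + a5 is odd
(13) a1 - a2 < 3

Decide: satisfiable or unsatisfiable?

Unsatisfiable

From constraints 1 and 8: a2 ≥ a6 and a6 ≥ 5, so a2 ≥ 5. From constraint 11: a2 ≤ 4. But 4 < 5, so no value of a2 works.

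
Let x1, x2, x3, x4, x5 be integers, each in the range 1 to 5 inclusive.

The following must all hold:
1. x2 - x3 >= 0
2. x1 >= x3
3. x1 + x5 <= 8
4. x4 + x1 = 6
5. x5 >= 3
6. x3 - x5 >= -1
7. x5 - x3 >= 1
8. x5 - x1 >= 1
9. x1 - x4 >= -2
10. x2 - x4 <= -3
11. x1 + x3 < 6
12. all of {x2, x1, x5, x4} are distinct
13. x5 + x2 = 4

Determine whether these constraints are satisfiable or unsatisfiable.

Unsatisfiable

Constraints 1, 6, 8, 9, and 10 give x1 − x4 ≥ -2, x4 − x2 ≥ 3, x2 − x3 ≥ 0, x3 − x5 ≥ -1, x5 − x1 ≥ 1.
Adding all 5 inequalities: the left sides telescope to 0, and the right sides sum to (-2) + 3 + 0 + (-1) + 1 = 1. So 0 ≥ 1, which is false.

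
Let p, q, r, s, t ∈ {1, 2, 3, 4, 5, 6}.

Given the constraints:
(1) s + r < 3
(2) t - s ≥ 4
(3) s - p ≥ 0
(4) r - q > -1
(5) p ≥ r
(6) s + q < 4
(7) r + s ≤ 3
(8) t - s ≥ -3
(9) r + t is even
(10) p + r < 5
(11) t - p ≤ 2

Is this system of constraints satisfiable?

Constraints 2, 3, and 11 give t − s ≥ 4, s − p ≥ 0, p − t ≥ -2.
Adding all 3 inequalities: the left sides telescope to 0, and the right sides sum to 4 + 0 + (-2) = 2. So 0 ≥ 2, which is false.

Unsatisfiable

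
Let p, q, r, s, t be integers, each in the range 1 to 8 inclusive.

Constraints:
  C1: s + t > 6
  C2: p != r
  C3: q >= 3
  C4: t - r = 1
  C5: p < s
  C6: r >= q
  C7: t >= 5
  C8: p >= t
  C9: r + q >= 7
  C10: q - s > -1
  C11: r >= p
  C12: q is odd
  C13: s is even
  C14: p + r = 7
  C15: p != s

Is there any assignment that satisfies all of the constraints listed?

From constraints 7 and 8: p ≥ t ≥ 5. From constraints 3 and 6: r ≥ q ≥ 3. Hence p + r ≥ 8. But constraint 14 requires p + r = 7, and 7 < 8. Contradiction.

Unsatisfiable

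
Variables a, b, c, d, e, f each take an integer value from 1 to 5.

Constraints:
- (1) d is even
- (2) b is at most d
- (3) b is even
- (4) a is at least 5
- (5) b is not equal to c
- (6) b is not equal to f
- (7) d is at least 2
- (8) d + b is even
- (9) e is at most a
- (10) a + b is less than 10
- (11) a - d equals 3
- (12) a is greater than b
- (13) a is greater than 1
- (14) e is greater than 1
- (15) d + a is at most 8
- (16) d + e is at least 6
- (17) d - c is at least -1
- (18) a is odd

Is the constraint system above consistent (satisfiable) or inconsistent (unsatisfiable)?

One satisfying assignment is a = 5, b = 2, c = 1, d = 2, e = 4, f = 5.
For the less obvious constraints — constraint 10: a + b = 7; constraint 11: a - d = 3 — and the others hold by inspection.

Satisfiable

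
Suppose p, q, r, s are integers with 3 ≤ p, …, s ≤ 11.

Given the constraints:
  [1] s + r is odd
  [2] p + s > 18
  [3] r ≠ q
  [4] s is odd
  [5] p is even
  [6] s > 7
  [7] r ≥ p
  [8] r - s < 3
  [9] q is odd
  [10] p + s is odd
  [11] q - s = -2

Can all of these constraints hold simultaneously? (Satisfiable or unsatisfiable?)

Satisfiable

The assignment p = 10, q = 7, r = 10, s = 9 works:
  constraint 2 holds since p + s = 19.
  constraint 8 holds since r - s = 1.
  constraint 11 holds since q - s = -2.
The rest check out directly.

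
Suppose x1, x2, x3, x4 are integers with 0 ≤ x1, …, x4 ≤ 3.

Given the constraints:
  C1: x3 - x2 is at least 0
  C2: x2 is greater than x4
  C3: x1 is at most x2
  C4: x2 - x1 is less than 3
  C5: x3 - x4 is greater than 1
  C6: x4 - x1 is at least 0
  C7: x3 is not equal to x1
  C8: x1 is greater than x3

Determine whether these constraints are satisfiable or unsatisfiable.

Unsatisfiable

Constraints 1, 2, 6, and 8 give x3 < x1, x1 ≤ x4, x4 < x2, x2 ≤ x3. Chaining: x3 < x1 ≤ x4 < x2 ≤ x3, which forces x3 < x3 — impossible.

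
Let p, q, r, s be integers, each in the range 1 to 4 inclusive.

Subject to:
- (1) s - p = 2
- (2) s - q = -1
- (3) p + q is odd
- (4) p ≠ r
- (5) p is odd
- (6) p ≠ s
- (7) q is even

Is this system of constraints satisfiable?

Satisfiable

Take p = 1, q = 4, r = 2, s = 3. Then constraint 1: s - p = 2; constraint 2: s - q = -1, and every other listed constraint is also met.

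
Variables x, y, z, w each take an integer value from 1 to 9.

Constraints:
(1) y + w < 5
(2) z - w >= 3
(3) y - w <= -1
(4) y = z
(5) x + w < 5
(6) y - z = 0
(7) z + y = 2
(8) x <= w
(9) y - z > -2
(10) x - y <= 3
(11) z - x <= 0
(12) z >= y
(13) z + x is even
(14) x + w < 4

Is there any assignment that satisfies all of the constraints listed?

Constraints 2, 3, 10, and 11 give z − w ≥ 3, w − y ≥ 1, y − x ≥ -3, x − z ≥ 0.
Adding all 4 inequalities: the left sides telescope to 0, and the right sides sum to 3 + 1 + (-3) + 0 = 1. So 0 ≥ 1, which is false.

Unsatisfiable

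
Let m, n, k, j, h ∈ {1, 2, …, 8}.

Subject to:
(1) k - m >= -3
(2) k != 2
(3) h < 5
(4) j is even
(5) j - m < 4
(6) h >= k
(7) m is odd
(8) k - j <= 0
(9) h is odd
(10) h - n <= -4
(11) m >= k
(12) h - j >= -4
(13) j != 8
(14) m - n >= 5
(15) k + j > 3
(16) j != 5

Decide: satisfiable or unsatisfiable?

Constraints 1, 8, 10, 12, and 14 give h − j ≥ -4, j − k ≥ 0, k − m ≥ -3, m − n ≥ 5, n − h ≥ 4.
Adding all 5 inequalities: the left sides telescope to 0, and the right sides sum to (-4) + 0 + (-3) + 5 + 4 = 2. So 0 ≥ 2, which is false.

Unsatisfiable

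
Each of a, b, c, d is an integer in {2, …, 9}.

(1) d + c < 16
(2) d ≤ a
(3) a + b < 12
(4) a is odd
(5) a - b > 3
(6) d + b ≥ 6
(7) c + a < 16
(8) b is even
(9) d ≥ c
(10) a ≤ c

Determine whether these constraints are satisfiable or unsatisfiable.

Setting (a, b, c, d) = (7, 2, 7, 7) satisfies everything: constraint 1: d + c = 14; constraint 3: a + b = 9; constraint 5: a - b = 5, and the others follow.

Satisfiable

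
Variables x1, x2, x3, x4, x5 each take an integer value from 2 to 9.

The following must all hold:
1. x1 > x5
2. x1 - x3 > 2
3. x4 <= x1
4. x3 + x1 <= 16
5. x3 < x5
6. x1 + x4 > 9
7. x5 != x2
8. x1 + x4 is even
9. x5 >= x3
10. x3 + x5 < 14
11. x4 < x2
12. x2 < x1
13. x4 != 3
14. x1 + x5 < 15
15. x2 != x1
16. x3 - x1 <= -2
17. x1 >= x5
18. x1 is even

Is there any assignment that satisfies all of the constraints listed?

Setting (x1, x2, x3, x4, x5) = (8, 3, 5, 2, 6) satisfies everything: constraint 2: x1 - x3 = 3; constraint 4: x3 + x1 = 13; constraint 6: x1 + x4 = 10, and the others follow.

Satisfiable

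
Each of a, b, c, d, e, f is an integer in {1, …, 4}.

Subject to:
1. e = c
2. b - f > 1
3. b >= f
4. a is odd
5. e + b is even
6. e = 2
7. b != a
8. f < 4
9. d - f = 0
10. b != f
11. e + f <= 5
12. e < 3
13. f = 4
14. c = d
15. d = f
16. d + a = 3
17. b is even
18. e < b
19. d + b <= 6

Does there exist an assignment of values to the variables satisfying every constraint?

Unsatisfiable

Constraint 6 fixes e = 2 and constraint 13 fixes f = 4. Constraints 1, 14, and 15 give e = c = d = f, so e = f. But 2 ≠ 4 — contradiction.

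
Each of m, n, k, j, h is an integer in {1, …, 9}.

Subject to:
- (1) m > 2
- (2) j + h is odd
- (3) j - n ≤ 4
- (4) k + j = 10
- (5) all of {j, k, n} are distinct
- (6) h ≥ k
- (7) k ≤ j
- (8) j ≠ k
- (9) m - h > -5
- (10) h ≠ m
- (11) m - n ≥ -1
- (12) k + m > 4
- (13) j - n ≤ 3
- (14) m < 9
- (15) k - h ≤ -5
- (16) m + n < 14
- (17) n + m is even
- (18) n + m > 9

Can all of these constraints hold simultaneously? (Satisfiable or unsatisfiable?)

Satisfiable

Setting (m, n, k, j, h) = (6, 6, 1, 9, 8) satisfies everything: constraint 3: j - n = 3; constraint 4: k + j = 10; constraint 9: m - h = -2, and the others follow.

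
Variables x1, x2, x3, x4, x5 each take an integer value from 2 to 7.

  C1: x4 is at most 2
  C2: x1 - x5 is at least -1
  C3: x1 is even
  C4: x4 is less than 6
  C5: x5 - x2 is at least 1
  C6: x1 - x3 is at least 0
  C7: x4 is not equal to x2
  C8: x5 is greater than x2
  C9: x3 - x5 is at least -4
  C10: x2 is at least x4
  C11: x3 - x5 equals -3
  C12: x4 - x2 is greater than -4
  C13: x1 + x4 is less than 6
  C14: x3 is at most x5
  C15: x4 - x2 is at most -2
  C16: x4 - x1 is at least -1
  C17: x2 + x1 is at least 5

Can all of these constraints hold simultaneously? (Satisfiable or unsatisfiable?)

Unsatisfiable

Constraints 2, 5, 15, and 16 give x4 − x1 ≥ -1, x1 − x5 ≥ -1, x5 − x2 ≥ 1, x2 − x4 ≥ 2.
Adding all 4 inequalities: the left sides telescope to 0, and the right sides sum to (-1) + (-1) + 1 + 2 = 1. So 0 ≥ 1, which is false.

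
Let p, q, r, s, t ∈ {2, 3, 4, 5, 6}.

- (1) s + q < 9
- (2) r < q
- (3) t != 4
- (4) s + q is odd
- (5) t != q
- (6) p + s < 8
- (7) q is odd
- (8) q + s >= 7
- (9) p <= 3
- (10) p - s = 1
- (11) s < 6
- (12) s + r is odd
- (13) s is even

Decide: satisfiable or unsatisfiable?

Satisfiable

Try p = 3, q = 5, r = 3, s = 2, t = 6.
Check constraint 1: s + q = 7; constraint 6: p + s = 5; constraint 8: q + s = 7. The remaining constraints are straightforward to verify.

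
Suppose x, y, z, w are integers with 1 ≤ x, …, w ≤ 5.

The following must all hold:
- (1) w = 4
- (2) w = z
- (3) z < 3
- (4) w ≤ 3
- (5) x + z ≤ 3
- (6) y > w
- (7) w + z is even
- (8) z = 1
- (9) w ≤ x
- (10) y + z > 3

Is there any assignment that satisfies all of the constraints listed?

Unsatisfiable

Constraint 1 fixes w = 4 and constraint 8 fixes z = 1, but constraint 2 requires w = z. Since 4 ≠ 1, contradiction.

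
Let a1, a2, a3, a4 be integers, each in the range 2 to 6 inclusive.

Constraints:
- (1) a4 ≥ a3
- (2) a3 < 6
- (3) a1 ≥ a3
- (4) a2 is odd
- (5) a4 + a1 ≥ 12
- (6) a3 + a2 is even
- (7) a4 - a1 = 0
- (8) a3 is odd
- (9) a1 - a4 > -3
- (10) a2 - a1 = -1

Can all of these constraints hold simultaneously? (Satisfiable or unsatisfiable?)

Satisfiable

Try a1 = 6, a2 = 5, a3 = 5, a4 = 6.
Check constraint 5: a4 + a1 = 12; constraint 7: a4 - a1 = 0; constraint 9: a1 - a4 = 0. The remaining constraints are straightforward to verify.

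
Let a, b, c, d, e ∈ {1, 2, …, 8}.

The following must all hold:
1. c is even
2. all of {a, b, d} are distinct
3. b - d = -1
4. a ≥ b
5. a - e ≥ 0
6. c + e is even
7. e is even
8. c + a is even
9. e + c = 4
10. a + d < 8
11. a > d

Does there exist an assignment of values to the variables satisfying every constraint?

Take a = 4, b = 2, c = 2, d = 3, e = 2. Then constraint 3: b - d = -1; constraint 5: a - e = 2; constraint 9: e + c = 4, and every other listed constraint is also met.

Satisfiable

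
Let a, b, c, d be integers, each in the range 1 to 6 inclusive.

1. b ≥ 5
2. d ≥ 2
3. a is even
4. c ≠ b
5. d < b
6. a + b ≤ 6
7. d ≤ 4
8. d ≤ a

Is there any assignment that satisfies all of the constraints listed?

Unsatisfiable

From constraints 2 and 8: a ≥ d ≥ 2. From constraint 1: b ≥ 5. Hence a + b ≥ 7. But constraint 6 requires a + b ≤ 6, and 6 < 7. Contradiction.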